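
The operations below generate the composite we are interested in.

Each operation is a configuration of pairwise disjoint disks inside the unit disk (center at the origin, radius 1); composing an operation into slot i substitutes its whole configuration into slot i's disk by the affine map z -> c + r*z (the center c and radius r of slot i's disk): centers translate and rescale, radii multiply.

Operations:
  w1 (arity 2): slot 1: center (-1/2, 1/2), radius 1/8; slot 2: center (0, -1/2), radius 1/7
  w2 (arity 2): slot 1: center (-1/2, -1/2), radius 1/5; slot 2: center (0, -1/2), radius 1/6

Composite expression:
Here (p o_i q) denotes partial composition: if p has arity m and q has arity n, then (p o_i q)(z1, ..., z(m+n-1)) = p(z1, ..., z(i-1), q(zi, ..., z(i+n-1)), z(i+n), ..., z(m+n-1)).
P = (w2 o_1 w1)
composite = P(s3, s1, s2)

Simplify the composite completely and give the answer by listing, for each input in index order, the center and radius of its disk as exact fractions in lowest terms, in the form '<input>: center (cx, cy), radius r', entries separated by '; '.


Follow each s-input down from w2: c' goes to c + r*c', radius to r*r'.
input s3: composing its 2 substitution steps yields center (-3/5, -2/5), radius 1/40
input s1: composing its 2 substitution steps yields center (-1/2, -3/5), radius 1/35
input s2: composing its 1 substitution step yields center (0, -1/2), radius 1/6

s1: center (-1/2, -3/5), radius 1/35; s2: center (0, -1/2), radius 1/6; s3: center (-3/5, -2/5), radius 1/40


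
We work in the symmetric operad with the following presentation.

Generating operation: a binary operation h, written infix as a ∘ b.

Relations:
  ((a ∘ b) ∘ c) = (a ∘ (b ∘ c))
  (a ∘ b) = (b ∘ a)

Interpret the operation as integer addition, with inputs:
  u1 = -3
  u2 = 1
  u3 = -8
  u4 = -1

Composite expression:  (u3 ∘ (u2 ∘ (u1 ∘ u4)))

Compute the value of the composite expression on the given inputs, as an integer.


-11

(u1 ∘ u4) = -4
(u2 ∘ (u1 ∘ u4)) = -3
(u3 ∘ (u2 ∘ (u1 ∘ u4))) = -11


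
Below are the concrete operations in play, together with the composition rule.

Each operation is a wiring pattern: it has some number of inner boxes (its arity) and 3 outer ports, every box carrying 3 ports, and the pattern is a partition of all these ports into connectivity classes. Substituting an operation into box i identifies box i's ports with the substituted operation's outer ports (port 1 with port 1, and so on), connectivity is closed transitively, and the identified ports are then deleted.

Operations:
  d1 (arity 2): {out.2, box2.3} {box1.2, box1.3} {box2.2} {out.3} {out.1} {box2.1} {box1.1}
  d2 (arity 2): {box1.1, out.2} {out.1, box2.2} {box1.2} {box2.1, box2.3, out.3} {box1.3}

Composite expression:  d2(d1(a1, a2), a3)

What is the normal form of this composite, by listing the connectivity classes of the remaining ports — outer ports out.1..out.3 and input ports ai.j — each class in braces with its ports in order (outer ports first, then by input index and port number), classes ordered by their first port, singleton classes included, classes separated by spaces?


{out.1, a3.2} {out.2} {out.3, a3.1, a3.3} {a1.1} {a1.2, a1.3} {a2.1} {a2.2} {a2.3}


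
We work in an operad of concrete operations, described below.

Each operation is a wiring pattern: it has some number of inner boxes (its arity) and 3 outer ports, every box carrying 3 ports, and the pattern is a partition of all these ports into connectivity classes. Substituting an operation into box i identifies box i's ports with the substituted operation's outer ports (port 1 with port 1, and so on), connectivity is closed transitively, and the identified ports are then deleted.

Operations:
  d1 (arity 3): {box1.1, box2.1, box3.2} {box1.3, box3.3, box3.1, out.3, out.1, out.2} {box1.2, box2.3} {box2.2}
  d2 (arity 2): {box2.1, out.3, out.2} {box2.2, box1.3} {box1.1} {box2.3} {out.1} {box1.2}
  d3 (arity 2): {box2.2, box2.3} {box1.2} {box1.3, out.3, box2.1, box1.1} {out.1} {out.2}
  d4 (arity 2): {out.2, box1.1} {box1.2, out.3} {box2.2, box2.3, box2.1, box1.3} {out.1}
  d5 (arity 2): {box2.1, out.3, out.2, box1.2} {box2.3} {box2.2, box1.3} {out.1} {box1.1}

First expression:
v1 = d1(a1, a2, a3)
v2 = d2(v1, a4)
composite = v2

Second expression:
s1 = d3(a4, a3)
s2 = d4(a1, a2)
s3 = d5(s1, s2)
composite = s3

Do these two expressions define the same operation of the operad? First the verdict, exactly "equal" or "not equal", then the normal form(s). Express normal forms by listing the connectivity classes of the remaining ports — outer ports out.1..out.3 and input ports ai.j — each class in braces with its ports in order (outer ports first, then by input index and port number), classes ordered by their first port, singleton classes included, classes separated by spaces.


not equal — first {out.1} {out.2, out.3, a4.1} {a1.1, a2.1, a3.2} {a1.2, a2.3} {a1.3, a3.1, a3.3, a4.2} {a2.2} {a4.3}, second {out.1} {out.2, out.3} {a1.1, a3.1, a4.1, a4.3} {a1.2} {a1.3, a2.1, a2.2, a2.3} {a3.2, a3.3} {a4.2}

The first expression, normalized: {out.1} {out.2, out.3, a4.1} {a1.1, a2.1, a3.2} {a1.2, a2.3} {a1.3, a3.1, a3.3, a4.2} {a2.2} {a4.3}
The second expression, normalized: {out.1} {out.2, out.3} {a1.1, a3.1, a4.1, a4.3} {a1.2} {a1.3, a2.1, a2.2, a2.3} {a3.2, a3.3} {a4.2}
The forms do not match — not equal.


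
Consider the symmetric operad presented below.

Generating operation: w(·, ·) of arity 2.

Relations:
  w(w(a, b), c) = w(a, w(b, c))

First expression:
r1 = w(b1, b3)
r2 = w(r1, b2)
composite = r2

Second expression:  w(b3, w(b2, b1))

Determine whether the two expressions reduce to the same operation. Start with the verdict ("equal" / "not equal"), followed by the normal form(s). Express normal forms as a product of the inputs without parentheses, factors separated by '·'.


not equal: they reduce to b1 · b3 · b2 and b3 · b2 · b1

Normal form of the first expression: b1 · b3 · b2
Normal form of the second expression: b3 · b2 · b1
The normal forms differ: not equal.


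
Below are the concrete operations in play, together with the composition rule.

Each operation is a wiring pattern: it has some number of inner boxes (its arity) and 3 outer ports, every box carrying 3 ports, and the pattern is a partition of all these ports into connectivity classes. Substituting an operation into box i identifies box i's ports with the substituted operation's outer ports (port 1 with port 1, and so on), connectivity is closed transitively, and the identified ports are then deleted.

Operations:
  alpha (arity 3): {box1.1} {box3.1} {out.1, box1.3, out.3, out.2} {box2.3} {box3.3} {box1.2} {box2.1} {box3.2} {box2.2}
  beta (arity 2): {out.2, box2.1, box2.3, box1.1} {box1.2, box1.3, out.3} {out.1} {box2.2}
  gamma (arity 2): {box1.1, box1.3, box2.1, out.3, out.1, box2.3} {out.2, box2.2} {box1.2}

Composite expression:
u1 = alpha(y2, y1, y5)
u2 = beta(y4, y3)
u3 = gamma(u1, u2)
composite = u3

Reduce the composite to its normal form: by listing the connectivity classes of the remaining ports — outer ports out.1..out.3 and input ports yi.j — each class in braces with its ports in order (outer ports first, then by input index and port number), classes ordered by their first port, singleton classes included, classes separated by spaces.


{out.1, out.3, y2.3, y4.2, y4.3} {out.2, y3.1, y3.3, y4.1} {y1.1} {y1.2} {y1.3} {y2.1} {y2.2} {y3.2} {y5.1} {y5.2} {y5.3}

Reachability decides: close wires over gamma-identified ports.
stage alpha: inputs (y2, y1, y5), connectivity {out.1, out.2, out.3, y2.3} {y1.1} {y1.2} {y1.3} {y2.1} {y2.2} {y5.1} {y5.2} {y5.3}, out.j its boundary
stage beta: inputs (y4, y3), connectivity {out.1} {out.2, y3.1, y3.3, y4.1} {out.3, y4.2, y4.3} {y3.2}, out.j its boundary
stage gamma: inputs (y2, y1, y5, y4, y3), connectivity {out.1, out.3, y2.3, y4.2, y4.3} {out.2, y3.1, y3.3, y4.1} {y1.1} {y1.2} {y1.3} {y2.1} {y2.2} {y3.2} {y5.1} {y5.2} {y5.3}, out.j its boundary


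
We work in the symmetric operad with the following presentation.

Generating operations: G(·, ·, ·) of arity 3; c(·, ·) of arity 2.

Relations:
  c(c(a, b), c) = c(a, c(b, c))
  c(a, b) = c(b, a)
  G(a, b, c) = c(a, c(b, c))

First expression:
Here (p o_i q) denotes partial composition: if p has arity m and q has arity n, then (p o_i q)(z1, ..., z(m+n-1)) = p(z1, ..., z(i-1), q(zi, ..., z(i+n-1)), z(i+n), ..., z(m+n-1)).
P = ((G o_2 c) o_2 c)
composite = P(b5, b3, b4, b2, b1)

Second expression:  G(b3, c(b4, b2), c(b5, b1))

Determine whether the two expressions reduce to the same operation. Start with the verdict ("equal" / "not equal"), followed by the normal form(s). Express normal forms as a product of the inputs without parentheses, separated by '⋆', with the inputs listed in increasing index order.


The first expression reduces to b1 ⋆ b2 ⋆ b3 ⋆ b4 ⋆ b5
The second expression reduces to b1 ⋆ b2 ⋆ b3 ⋆ b4 ⋆ b5
Identical normal forms: equal.

equal: each reduces to b1 ⋆ b2 ⋆ b3 ⋆ b4 ⋆ b5


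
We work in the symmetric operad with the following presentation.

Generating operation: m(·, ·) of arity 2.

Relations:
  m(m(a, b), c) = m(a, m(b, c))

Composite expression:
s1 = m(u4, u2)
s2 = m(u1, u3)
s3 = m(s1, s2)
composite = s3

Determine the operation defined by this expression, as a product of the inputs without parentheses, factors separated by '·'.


u4 · u2 · u1 · u3

The m-tree's shape is irrelevant; the u-reading-order decides.
m(u4, u2) spells out as u4 · u2
m(u1, u3) spells out as u1 · u3
m(m(u4, u2), m(u1, u3)) spells out as u4 · u2 · u1 · u3


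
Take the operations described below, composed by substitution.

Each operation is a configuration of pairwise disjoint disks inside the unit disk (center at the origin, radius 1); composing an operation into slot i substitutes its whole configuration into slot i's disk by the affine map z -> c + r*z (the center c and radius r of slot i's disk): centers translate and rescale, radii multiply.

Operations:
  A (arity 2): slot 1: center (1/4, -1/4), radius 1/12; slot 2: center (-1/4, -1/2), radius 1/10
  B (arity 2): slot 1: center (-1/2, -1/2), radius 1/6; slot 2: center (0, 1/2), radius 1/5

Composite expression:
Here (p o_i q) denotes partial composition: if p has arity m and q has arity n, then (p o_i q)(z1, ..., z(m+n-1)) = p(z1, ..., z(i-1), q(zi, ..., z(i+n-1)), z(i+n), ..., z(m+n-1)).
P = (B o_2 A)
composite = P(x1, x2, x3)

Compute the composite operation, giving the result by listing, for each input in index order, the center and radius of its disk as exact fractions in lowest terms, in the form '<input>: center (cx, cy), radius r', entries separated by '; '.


x1: center (-1/2, -1/2), radius 1/6; x2: center (1/20, 9/20), radius 1/60; x3: center (-1/20, 2/5), radius 1/50

Below B, radii multiply path by path; the x-disk centers shift.
tracing x1 down its 1-map path: center (-1/2, -1/2), radius 1/6
tracing x2 down its 2-map path: center (1/20, 9/20), radius 1/60
tracing x3 down its 2-map path: center (-1/20, 2/5), radius 1/50


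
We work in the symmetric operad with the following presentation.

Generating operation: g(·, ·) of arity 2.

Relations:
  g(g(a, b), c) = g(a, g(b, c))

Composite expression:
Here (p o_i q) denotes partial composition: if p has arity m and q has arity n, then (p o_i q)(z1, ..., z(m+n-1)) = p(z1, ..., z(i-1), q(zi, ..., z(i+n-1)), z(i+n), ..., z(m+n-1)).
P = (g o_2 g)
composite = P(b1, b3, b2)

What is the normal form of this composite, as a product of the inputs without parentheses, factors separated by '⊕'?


Every regrouping of g is equal, so read the b-inputs in written order.
g(b3, b2) collapses to b3 ⊕ b2
g(b1, g(b3, b2)) collapses to b1 ⊕ b3 ⊕ b2

b1 ⊕ b3 ⊕ b2


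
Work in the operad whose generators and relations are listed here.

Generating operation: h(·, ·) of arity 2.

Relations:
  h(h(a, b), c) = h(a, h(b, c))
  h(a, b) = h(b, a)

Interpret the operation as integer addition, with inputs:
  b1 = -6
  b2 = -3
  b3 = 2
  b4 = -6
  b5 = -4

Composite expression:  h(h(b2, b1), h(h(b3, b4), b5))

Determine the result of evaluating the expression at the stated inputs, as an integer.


-17

h(b2, b1) = -9
h(b3, b4) = -4
h(h(b3, b4), b5) = -8
h(h(b2, b1), h(h(b3, b4), b5)) = -17


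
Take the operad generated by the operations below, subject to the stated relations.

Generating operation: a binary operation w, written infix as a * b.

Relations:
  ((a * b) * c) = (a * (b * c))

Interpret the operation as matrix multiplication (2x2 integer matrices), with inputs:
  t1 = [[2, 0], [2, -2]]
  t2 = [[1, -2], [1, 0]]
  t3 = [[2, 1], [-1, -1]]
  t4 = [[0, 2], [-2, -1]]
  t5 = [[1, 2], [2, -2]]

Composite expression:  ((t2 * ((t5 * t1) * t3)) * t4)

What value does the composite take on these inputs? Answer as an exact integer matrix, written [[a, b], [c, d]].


[[-36, 30], [-20, 22]]

(t5 * t1) = [[6, -4], [0, 4]]
((t5 * t1) * t3) = [[16, 10], [-4, -4]]
(t2 * ((t5 * t1) * t3)) = [[24, 18], [16, 10]]
((t2 * ((t5 * t1) * t3)) * t4) = [[-36, 30], [-20, 22]]


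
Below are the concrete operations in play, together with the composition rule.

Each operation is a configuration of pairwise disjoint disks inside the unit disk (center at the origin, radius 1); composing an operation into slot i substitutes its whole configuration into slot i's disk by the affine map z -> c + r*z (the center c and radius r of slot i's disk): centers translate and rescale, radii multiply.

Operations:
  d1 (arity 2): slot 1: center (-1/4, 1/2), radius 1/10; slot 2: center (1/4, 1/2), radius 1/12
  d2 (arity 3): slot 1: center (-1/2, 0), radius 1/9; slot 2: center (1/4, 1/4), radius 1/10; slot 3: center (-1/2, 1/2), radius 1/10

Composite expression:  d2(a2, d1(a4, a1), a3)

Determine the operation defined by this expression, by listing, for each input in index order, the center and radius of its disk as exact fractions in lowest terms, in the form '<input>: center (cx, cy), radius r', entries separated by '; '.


a1: center (11/40, 3/10), radius 1/120; a2: center (-1/2, 0), radius 1/9; a3: center (-1/2, 1/2), radius 1/10; a4: center (9/40, 3/10), radius 1/100

Only the slot chain above each a matters under d2; compose those maps.
a2 passes through 1 substitution, ending at center (-1/2, 0), radius 1/9
a4 passes through 2 substitutions, ending at center (9/40, 3/10), radius 1/100
a1 passes through 2 substitutions, ending at center (11/40, 3/10), radius 1/120
a3 passes through 1 substitution, ending at center (-1/2, 1/2), radius 1/10


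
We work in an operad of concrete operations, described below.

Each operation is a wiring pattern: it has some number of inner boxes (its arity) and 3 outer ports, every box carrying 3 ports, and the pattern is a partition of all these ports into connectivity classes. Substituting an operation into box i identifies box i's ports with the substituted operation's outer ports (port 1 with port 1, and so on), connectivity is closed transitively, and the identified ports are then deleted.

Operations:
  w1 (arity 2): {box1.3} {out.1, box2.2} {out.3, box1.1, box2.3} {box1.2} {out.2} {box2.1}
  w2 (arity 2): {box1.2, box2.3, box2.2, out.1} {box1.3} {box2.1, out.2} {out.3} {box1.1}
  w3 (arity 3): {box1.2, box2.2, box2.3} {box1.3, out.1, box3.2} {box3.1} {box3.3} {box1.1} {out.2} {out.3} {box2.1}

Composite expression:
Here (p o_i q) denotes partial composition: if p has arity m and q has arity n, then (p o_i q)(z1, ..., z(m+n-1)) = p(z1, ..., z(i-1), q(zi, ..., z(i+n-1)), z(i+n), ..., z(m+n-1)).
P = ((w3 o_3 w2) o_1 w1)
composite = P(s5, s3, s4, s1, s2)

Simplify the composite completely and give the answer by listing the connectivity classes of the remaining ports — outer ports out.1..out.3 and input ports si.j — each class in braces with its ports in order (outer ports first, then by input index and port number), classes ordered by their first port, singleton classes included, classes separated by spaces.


{out.1, s2.1, s3.3, s5.1} {out.2} {out.3} {s1.1} {s1.2, s2.2, s2.3} {s1.3} {s3.1} {s3.2} {s4.1} {s4.2, s4.3} {s5.2} {s5.3}

After gluing at w3, chains via deleted ports link the s-ports.
after w1, the pattern on (s5, s3) reads {out.1, s3.2} {out.2} {out.3, s3.3, s5.1} {s3.1} {s5.2} {s5.3} (out.j = its outer ports)
after w2, the pattern on (s1, s2) reads {out.1, s1.2, s2.2, s2.3} {out.2, s2.1} {out.3} {s1.1} {s1.3} (out.j = its outer ports)
after w3, the pattern on (s5, s3, s4, s1, s2) reads {out.1, s2.1, s3.3, s5.1} {out.2} {out.3} {s1.1} {s1.2, s2.2, s2.3} {s1.3} {s3.1} {s3.2} {s4.1} {s4.2, s4.3} {s5.2} {s5.3} (out.j = its outer ports)


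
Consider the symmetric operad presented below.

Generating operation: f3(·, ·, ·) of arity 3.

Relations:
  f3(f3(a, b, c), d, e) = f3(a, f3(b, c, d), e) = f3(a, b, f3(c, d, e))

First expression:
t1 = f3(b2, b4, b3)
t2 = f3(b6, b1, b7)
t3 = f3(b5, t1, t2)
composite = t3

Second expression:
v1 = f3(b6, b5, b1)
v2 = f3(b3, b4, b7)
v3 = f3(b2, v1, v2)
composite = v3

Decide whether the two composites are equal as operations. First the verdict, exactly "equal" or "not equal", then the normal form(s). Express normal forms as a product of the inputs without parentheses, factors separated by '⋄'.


The first expression, normalized: b5 ⋄ b2 ⋄ b4 ⋄ b3 ⋄ b6 ⋄ b1 ⋄ b7
The second expression, normalized: b2 ⋄ b6 ⋄ b5 ⋄ b1 ⋄ b3 ⋄ b4 ⋄ b7
The forms do not match — not equal.

not equal — first b5 ⋄ b2 ⋄ b4 ⋄ b3 ⋄ b6 ⋄ b1 ⋄ b7, second b2 ⋄ b6 ⋄ b5 ⋄ b1 ⋄ b3 ⋄ b4 ⋄ b7


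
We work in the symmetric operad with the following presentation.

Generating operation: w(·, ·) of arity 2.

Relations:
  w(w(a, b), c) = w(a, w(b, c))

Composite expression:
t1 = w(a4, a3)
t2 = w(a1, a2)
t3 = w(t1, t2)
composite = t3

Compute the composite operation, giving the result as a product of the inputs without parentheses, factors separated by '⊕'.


a4 ⊕ a3 ⊕ a1 ⊕ a2

All parenthesizations of w agree; list the a-inputs left to right.
w(a4, a3) linearizes to a4 ⊕ a3
w(a1, a2) linearizes to a1 ⊕ a2
w(w(a4, a3), w(a1, a2)) linearizes to a4 ⊕ a3 ⊕ a1 ⊕ a2


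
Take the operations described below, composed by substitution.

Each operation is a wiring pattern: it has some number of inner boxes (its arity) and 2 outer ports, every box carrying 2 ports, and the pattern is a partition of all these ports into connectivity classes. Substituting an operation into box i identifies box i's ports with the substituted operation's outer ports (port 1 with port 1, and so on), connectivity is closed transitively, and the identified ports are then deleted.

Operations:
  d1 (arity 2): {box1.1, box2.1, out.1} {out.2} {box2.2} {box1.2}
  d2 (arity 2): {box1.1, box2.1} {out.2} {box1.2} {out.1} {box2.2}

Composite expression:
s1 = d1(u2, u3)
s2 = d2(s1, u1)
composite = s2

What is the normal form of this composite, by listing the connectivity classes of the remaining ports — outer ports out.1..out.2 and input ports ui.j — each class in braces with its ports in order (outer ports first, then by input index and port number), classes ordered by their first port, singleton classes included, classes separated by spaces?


Connectivity passes through glued d2-boundaries; trace each wire chain.
through d1, on inputs (u2, u3): {out.1, u2.1, u3.1} {out.2} {u2.2} {u3.2} (out.j = stage outer ports)
through d2, on inputs (u2, u3, u1): {out.1} {out.2} {u1.1, u2.1, u3.1} {u1.2} {u2.2} {u3.2} (out.j = stage outer ports)

{out.1} {out.2} {u1.1, u2.1, u3.1} {u1.2} {u2.2} {u3.2}


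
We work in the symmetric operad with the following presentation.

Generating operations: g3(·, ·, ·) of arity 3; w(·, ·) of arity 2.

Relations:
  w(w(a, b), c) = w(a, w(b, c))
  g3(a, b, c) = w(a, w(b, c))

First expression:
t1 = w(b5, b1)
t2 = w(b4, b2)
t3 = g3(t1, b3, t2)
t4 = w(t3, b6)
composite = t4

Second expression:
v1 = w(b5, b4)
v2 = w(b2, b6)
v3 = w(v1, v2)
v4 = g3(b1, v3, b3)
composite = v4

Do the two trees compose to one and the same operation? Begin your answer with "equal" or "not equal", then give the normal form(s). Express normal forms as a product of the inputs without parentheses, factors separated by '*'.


not equal; first: b5 * b1 * b3 * b4 * b2 * b6; second: b1 * b5 * b4 * b2 * b6 * b3

Normal form of the first expression: b5 * b1 * b3 * b4 * b2 * b6
Normal form of the second expression: b1 * b5 * b4 * b2 * b6 * b3
Different reductions; not equal.


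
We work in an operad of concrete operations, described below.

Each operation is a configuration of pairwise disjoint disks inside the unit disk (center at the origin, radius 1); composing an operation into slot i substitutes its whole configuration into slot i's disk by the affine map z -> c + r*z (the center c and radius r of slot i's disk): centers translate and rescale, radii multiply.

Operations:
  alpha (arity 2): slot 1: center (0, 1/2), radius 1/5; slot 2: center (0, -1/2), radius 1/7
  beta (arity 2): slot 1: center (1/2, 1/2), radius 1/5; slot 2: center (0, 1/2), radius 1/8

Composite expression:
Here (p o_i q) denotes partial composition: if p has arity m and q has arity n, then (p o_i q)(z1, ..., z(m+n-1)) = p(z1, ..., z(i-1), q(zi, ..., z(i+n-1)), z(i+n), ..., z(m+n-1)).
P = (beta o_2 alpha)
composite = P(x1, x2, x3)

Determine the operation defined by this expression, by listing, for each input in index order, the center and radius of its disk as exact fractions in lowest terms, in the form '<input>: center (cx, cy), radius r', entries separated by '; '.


Below beta, radii multiply path by path; the x-disk centers shift.
input x1: applying the 1 nested substitution gives center (1/2, 1/2), radius 1/5
input x2: applying the 2 nested substitutions gives center (0, 9/16), radius 1/40
input x3: applying the 2 nested substitutions gives center (0, 7/16), radius 1/56

x1: center (1/2, 1/2), radius 1/5; x2: center (0, 9/16), radius 1/40; x3: center (0, 7/16), radius 1/56


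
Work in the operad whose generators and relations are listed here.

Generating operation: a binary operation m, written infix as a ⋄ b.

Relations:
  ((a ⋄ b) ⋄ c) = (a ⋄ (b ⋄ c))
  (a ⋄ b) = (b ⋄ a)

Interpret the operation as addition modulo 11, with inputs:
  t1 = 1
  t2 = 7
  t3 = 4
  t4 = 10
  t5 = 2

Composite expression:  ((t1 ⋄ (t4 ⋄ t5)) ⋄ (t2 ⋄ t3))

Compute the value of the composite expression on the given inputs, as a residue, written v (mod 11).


(t4 ⋄ t5) = 1
(t1 ⋄ (t4 ⋄ t5)) = 2
(t2 ⋄ t3) = 0
((t1 ⋄ (t4 ⋄ t5)) ⋄ (t2 ⋄ t3)) = 2

2 (mod 11)


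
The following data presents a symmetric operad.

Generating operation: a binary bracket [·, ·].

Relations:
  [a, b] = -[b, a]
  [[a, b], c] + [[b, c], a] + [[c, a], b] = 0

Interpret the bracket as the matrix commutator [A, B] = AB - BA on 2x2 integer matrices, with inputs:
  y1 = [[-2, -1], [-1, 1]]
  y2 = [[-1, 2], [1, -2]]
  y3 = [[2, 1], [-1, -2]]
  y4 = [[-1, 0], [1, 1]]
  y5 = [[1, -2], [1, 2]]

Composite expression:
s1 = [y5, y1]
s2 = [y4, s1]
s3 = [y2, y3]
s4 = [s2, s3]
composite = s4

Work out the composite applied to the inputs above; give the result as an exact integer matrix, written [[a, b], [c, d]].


[y5, y1] = [[3, -5], [-4, -3]]
[y4, [y5, y1]] = [[5, 10], [-2, -5]]
[y2, y3] = [[-3, -7], [5, 3]]
[[y4, [y5, y1]], [y2, y3]] = [[36, -10], [-38, -36]]

[[36, -10], [-38, -36]]


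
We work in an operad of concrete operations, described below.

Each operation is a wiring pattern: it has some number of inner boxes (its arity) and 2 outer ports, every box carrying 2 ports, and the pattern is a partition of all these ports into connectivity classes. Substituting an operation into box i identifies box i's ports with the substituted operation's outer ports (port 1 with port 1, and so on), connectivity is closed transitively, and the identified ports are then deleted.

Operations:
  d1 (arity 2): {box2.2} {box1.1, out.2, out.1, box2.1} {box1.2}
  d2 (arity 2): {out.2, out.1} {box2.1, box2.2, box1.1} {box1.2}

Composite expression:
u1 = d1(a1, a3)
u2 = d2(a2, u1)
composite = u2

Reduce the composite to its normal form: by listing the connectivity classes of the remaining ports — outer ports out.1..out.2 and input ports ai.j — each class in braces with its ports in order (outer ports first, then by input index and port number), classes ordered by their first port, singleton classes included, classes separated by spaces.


{out.1, out.2} {a1.1, a2.1, a3.1} {a1.2} {a2.2} {a3.2}

Two ports join when wires chain via d2-identified ports.
d1 over (a1, a3) gives {out.1, out.2, a1.1, a3.1} {a1.2} {a3.2}, out.j being that stage's outer ports
d2 over (a2, a1, a3) gives {out.1, out.2} {a1.1, a2.1, a3.1} {a1.2} {a2.2} {a3.2}, out.j being that stage's outer ports


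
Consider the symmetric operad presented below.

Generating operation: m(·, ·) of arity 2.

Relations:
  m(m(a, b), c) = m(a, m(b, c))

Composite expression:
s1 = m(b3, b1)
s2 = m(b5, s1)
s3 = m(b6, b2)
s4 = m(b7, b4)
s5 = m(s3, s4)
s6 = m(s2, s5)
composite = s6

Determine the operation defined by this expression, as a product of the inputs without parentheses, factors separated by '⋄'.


b5 ⋄ b3 ⋄ b1 ⋄ b6 ⋄ b2 ⋄ b7 ⋄ b4

Under associativity of m, the answer is the b's in reading order.
m(b3, b1) flattens to b3 ⋄ b1
m(b5, m(b3, b1)) flattens to b5 ⋄ b3 ⋄ b1
m(b6, b2) flattens to b6 ⋄ b2
m(b7, b4) flattens to b7 ⋄ b4
m(m(b6, b2), m(b7, b4)) flattens to b6 ⋄ b2 ⋄ b7 ⋄ b4
m(m(b5, m(b3, b1)), m(m(b6, b2), m(b7, b4))) flattens to b5 ⋄ b3 ⋄ b1 ⋄ b6 ⋄ b2 ⋄ b7 ⋄ b4


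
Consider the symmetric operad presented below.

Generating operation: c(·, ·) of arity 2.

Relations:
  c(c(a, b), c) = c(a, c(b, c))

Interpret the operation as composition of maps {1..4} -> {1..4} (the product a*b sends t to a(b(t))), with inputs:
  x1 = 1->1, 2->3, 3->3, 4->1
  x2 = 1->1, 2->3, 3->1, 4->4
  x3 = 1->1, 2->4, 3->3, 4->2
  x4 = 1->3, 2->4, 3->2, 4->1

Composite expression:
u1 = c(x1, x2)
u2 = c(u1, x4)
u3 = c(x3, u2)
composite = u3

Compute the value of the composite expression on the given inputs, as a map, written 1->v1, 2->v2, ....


1->1, 2->1, 3->3, 4->1

c(x1, x2) = 1->1, 2->3, 3->1, 4->1
c(c(x1, x2), x4) = 1->1, 2->1, 3->3, 4->1
c(x3, c(c(x1, x2), x4)) = 1->1, 2->1, 3->3, 4->1


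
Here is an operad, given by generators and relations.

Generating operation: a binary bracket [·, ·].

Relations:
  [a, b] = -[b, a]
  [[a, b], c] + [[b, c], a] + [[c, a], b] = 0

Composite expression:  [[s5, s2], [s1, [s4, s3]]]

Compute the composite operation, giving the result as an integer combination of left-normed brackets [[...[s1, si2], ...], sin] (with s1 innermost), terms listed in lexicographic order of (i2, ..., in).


Expand each bracket as ab - ba; the s1-initial words give the coefficients.
Composite bracket: [[s5, s2], [s1, [s4, s3]]]
Full expansion: 16 signed words from ab - ba (2^4 = 16).
Coefficients come from the s1-initial words:
  word s1s3s4s2s5 has sign -1, contributing -[[[[s1, s3], s4], s2], s5]
  word s1s3s4s5s2 has sign +1, contributing +[[[[s1, s3], s4], s5], s2]
  word s1s4s3s2s5 has sign +1, contributing +[[[[s1, s4], s3], s2], s5]
  word s1s4s3s5s2 has sign -1, contributing -[[[[s1, s4], s3], s5], s2]

-[[[[s1, s3], s4], s2], s5] + [[[[s1, s3], s4], s5], s2] + [[[[s1, s4], s3], s2], s5] - [[[[s1, s4], s3], s5], s2]


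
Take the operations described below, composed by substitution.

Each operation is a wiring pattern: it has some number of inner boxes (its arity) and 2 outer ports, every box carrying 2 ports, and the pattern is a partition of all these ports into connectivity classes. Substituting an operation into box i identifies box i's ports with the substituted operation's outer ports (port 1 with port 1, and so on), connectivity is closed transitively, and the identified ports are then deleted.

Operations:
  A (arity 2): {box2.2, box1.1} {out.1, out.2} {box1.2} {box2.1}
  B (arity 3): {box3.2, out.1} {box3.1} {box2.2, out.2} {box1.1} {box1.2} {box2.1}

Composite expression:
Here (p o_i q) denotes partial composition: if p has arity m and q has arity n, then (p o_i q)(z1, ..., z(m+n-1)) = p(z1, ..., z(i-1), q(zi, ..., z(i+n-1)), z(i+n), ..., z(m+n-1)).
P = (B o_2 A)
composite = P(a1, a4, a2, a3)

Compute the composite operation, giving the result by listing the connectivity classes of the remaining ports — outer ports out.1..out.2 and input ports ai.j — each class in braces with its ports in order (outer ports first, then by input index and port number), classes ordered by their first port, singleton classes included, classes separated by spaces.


{out.1, a3.2} {out.2} {a1.1} {a1.2} {a2.1} {a2.2, a4.1} {a3.1} {a4.2}

Reachability decides: close wires over B-identified ports.
through A, on inputs (a4, a2): {out.1, out.2} {a2.1} {a2.2, a4.1} {a4.2} (out.j = stage outer ports)
through B, on inputs (a1, a4, a2, a3): {out.1, a3.2} {out.2} {a1.1} {a1.2} {a2.1} {a2.2, a4.1} {a3.1} {a4.2} (out.j = stage outer ports)


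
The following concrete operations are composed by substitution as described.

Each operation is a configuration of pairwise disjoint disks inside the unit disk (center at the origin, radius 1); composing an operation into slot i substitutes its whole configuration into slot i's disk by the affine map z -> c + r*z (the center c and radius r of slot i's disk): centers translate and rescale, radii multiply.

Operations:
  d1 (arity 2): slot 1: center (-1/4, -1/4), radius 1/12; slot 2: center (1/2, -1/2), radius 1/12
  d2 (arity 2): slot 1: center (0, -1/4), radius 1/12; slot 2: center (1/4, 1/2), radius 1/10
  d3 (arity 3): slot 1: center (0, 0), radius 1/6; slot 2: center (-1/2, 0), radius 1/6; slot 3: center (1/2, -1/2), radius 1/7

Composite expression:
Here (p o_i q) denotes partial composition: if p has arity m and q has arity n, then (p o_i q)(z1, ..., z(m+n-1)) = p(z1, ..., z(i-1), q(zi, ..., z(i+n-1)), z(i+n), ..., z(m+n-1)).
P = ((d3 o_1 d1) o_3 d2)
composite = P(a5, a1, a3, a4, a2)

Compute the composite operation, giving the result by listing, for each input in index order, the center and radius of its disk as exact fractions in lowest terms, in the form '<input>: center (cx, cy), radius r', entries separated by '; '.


a1: center (1/12, -1/12), radius 1/72; a2: center (1/2, -1/2), radius 1/7; a3: center (-1/2, -1/24), radius 1/72; a4: center (-11/24, 1/12), radius 1/60; a5: center (-1/24, -1/24), radius 1/72

Each a-disk chains the slot maps above it in d3; radii multiply.
a5 passes through 2 substitutions, ending at center (-1/24, -1/24), radius 1/72
a1 passes through 2 substitutions, ending at center (1/12, -1/12), radius 1/72
a3 passes through 2 substitutions, ending at center (-1/2, -1/24), radius 1/72
a4 passes through 2 substitutions, ending at center (-11/24, 1/12), radius 1/60
a2 passes through 1 substitution, ending at center (1/2, -1/2), radius 1/7


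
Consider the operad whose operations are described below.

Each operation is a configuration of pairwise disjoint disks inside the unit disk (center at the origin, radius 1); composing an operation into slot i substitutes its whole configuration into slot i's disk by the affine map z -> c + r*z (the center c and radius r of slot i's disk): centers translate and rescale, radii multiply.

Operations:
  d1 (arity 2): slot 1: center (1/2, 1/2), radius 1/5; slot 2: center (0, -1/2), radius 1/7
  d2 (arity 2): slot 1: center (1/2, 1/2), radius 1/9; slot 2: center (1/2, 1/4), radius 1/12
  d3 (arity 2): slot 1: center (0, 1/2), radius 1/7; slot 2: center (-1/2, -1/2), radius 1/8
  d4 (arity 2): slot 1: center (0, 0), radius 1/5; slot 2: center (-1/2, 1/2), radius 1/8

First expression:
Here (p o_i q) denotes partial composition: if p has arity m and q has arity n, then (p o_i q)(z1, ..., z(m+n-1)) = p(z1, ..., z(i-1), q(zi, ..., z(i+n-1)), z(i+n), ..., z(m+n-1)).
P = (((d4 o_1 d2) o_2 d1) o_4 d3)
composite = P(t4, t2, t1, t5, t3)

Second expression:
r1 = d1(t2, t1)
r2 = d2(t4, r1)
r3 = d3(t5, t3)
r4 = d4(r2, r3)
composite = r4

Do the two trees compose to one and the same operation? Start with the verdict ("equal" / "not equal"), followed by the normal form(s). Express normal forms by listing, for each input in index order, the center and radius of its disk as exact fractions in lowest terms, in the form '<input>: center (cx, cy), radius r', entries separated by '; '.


equal; the common form is t1: center (1/10, 1/24), radius 1/420; t2: center (13/120, 7/120), radius 1/300; t3: center (-9/16, 7/16), radius 1/64; t4: center (1/10, 1/10), radius 1/45; t5: center (-1/2, 9/16), radius 1/56


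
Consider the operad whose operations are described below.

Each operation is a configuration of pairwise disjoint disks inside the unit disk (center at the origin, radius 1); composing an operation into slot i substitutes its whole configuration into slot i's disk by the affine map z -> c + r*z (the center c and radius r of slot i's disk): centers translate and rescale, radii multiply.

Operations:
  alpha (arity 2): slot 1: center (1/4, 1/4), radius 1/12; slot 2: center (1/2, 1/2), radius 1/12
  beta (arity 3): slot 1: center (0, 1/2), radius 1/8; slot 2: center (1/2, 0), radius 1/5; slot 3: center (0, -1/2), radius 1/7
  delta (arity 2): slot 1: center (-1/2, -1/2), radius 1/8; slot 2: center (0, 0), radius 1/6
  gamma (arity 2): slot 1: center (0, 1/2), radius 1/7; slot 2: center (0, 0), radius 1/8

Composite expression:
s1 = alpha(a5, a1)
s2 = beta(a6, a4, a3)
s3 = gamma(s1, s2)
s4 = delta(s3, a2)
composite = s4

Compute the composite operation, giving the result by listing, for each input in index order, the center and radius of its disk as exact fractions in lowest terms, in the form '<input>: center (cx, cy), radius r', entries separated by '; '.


a1: center (-55/112, -3/7), radius 1/672; a2: center (0, 0), radius 1/6; a3: center (-1/2, -65/128), radius 1/448; a4: center (-63/128, -1/2), radius 1/320; a5: center (-111/224, -97/224), radius 1/672; a6: center (-1/2, -63/128), radius 1/512

Follow each a-input down from delta: c' goes to c + r*c', radius to r*r'.
a5: after 3 affine steps, its disk has center (-111/224, -97/224), radius 1/672
a1: after 3 affine steps, its disk has center (-55/112, -3/7), radius 1/672
a6: after 3 affine steps, its disk has center (-1/2, -63/128), radius 1/512
a4: after 3 affine steps, its disk has center (-63/128, -1/2), radius 1/320
a3: after 3 affine steps, its disk has center (-1/2, -65/128), radius 1/448
a2: after 1 affine step, its disk has center (0, 0), radius 1/6


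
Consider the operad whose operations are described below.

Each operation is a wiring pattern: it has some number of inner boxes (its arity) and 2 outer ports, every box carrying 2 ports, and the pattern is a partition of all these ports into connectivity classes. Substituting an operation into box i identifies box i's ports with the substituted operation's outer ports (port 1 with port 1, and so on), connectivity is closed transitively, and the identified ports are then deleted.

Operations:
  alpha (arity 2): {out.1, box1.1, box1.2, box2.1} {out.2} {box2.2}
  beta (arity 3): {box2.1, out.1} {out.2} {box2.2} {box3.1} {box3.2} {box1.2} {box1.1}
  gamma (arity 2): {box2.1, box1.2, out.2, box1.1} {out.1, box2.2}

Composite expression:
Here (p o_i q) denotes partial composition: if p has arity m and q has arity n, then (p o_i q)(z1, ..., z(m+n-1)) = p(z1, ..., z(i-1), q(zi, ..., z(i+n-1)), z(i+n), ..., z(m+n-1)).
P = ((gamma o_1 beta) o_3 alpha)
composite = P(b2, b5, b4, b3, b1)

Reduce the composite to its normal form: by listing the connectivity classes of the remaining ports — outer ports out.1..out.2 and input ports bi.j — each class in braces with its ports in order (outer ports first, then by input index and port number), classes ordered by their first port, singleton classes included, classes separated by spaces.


{out.1, b1.2} {out.2, b1.1, b5.1} {b2.1} {b2.2} {b3.1, b4.1, b4.2} {b3.2} {b5.2}

After gluing at gamma, chains via deleted ports link the b-ports.
through alpha, on inputs (b4, b3): {out.1, b3.1, b4.1, b4.2} {out.2} {b3.2} (out.j = stage outer ports)
through beta, on inputs (b2, b5, b4, b3): {out.1, b5.1} {out.2} {b2.1} {b2.2} {b3.1, b4.1, b4.2} {b3.2} {b5.2} (out.j = stage outer ports)
through gamma, on inputs (b2, b5, b4, b3, b1): {out.1, b1.2} {out.2, b1.1, b5.1} {b2.1} {b2.2} {b3.1, b4.1, b4.2} {b3.2} {b5.2} (out.j = stage outer ports)


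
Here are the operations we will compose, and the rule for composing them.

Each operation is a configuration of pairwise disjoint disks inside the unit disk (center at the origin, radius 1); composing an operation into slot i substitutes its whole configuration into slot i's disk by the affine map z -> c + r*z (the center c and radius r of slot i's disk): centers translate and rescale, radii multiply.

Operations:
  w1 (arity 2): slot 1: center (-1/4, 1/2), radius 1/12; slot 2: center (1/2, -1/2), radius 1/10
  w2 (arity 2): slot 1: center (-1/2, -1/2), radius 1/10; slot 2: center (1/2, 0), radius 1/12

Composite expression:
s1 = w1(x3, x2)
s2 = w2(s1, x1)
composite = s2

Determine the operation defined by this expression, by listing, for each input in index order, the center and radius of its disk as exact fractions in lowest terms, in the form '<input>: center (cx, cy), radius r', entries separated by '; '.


Follow each x-input down from w2: c' goes to c + r*c', radius to r*r'.
input x3: applying the 2 nested substitutions gives center (-21/40, -9/20), radius 1/120
input x2: applying the 2 nested substitutions gives center (-9/20, -11/20), radius 1/100
input x1: applying the 1 nested substitution gives center (1/2, 0), radius 1/12

x1: center (1/2, 0), radius 1/12; x2: center (-9/20, -11/20), radius 1/100; x3: center (-21/40, -9/20), radius 1/120


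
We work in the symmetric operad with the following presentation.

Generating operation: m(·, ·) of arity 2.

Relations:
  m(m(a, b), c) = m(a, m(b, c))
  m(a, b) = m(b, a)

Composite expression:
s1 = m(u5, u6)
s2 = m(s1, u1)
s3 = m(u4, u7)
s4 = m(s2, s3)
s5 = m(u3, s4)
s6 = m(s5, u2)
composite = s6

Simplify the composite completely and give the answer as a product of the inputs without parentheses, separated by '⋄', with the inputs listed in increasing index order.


u1 ⋄ u2 ⋄ u3 ⋄ u4 ⋄ u5 ⋄ u6 ⋄ u7

With m associative and commutative, the u-input set is all that matters.
m(u5, u6) spells out as u5 ⋄ u6
m(m(u5, u6), u1) spells out as u5 ⋄ u6 ⋄ u1
m(u4, u7) spells out as u4 ⋄ u7
m(m(m(u5, u6), u1), m(u4, u7)) spells out as u5 ⋄ u6 ⋄ u1 ⋄ u4 ⋄ u7
m(u3, m(m(m(u5, u6), u1), m(u4, u7))) spells out as u3 ⋄ u5 ⋄ u6 ⋄ u1 ⋄ u4 ⋄ u7
m(m(u3, m(m(m(u5, u6), u1), m(u4, u7))), u2) spells out as u3 ⋄ u5 ⋄ u6 ⋄ u1 ⋄ u4 ⋄ u7 ⋄ u2
rearranged into index order: u1 ⋄ u2 ⋄ u3 ⋄ u4 ⋄ u5 ⋄ u6 ⋄ u7


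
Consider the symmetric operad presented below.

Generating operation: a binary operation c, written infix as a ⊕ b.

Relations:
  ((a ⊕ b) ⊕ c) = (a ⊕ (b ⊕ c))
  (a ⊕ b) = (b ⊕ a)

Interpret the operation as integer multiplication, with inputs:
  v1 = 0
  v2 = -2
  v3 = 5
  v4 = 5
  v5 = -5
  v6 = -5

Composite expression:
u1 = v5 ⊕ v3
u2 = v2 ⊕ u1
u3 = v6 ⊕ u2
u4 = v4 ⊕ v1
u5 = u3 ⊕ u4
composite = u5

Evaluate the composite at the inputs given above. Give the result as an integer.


(v5 ⊕ v3) = -25
(v2 ⊕ (v5 ⊕ v3)) = 50
(v6 ⊕ (v2 ⊕ (v5 ⊕ v3))) = -250
(v4 ⊕ v1) = 0
((v6 ⊕ (v2 ⊕ (v5 ⊕ v3))) ⊕ (v4 ⊕ v1)) = 0

0


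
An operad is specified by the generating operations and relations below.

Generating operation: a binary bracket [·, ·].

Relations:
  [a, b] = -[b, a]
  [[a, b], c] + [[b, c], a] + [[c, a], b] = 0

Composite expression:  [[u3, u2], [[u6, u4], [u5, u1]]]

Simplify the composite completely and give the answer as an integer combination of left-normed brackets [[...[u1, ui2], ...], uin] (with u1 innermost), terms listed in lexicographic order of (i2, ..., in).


Skip Jacobi rewriting: expand, keep u1-initial words, read off terms.
Composite bracket: [[u3, u2], [[u6, u4], [u5, u1]]]
The bracket unfolds into 32 signed words via [a, b] = ab - ba (2^5 = 32).
The u1-initial words carry the normal form:
  u1u5u4u6u2u3 appears with sign -1, giving the term -[[[[[u1, u5], u4], u6], u2], u3]
  u1u5u4u6u3u2 appears with sign +1, giving the term +[[[[[u1, u5], u4], u6], u3], u2]
  u1u5u6u4u2u3 appears with sign +1, giving the term +[[[[[u1, u5], u6], u4], u2], u3]
  u1u5u6u4u3u2 appears with sign -1, giving the term -[[[[[u1, u5], u6], u4], u3], u2]

-[[[[[u1, u5], u4], u6], u2], u3] + [[[[[u1, u5], u4], u6], u3], u2] + [[[[[u1, u5], u6], u4], u2], u3] - [[[[[u1, u5], u6], u4], u3], u2]
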